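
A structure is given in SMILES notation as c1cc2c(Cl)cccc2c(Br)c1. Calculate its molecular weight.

241.51 g/mol

Atom tally by fragment:
  naphthalene ring system core → C:10 H:8
  (− 2 ring H displaced by substituents)
  + Cl → Cl:1
  + Br → Br:1
Element totals:
  C: 10
  H: 6
  Br: 1
  Cl: 1
Molecular formula: C10H6BrCl.
  M = 10(12.011) + 6(1.008) + 79.904 + 35.45
    = 120.110 + 6.048 + 79.904 + 35.450 = 241.512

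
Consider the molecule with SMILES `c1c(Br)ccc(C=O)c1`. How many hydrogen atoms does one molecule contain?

5

Atom tally by fragment:
  benzene ring core → C:6 H:6
  (− 2 ring H displaced by substituents)
  + Br → Br:1
  + CHO → C:1 H:1 O:1
Element totals:
  C: 7
  H: 5
  Br: 1
  O: 1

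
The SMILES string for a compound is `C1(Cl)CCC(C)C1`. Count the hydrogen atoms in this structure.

11

Atom tally by fragment:
  cyclopentane ring core → C:5 H:10
  (− 2 ring H displaced by substituents)
  + Cl → Cl:1
  + CH3 → C:1 H:3
Element totals:
  C: 6
  H: 11
  Cl: 1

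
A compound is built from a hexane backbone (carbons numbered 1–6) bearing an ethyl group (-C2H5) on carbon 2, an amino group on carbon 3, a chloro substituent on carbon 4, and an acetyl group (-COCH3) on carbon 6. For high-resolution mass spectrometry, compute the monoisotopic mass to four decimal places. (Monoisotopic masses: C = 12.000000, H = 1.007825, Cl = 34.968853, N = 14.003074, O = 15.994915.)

Atom tally by fragment:
  CH3 → C:1 H:3
  CH(C2H5) → C:3 H:6
  CH(NH2) → C:1 H:3 N:1
  CH(Cl) → C:1 H:1 Cl:1
  CH2 → C:1 H:2
  CH2COCH3 → C:3 H:5 O:1
Element totals:
  C: 10
  H: 20
  Cl: 1
  N: 1
  O: 1
Molecular formula: C10H20ClNO.
  M = 10(12.0) + 20(1.007825) + 34.968853 + 14.003074 + 15.994915
    = 120.000000 + 20.156500 + 34.968853 + 14.003074 + 15.994915 = 205.123342

205.1233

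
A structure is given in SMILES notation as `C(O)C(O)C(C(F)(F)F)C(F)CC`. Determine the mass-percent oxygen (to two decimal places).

15.67%

Atom tally by fragment:
  HOCH2 → C:1 H:3 O:1
  CH(OH) → C:1 H:2 O:1
  CH(CF3) → C:2 H:1 F:3
  CH(F) → C:1 H:1 F:1
  CH2 → C:1 H:2
  CH3 → C:1 H:3
Element totals:
  C: 7
  H: 12
  F: 4
  O: 2
Molecular formula: C7H12F4O2.
Molar mass = 204.163 g/mol.
Mass from O: 2 × 15.999 = 31.998 g/mol.
%O = 31.998 / 204.163 × 100 = 15.67%.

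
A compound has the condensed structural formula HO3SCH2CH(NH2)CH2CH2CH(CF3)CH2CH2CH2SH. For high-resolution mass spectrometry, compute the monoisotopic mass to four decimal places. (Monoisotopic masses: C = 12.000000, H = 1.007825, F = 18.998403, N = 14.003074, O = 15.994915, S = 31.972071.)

309.0680

Element totals:
  C: 9
  H: 18
  F: 3
  N: 1
  O: 3
  S: 2
Molecular formula: C9H18F3NO3S2.
  M = 9(12.0) + 18(1.007825) + 3(18.998403) + 14.003074 + 3(15.994915) + 2(31.972071)
    = 108.000000 + 18.140850 + 56.995209 + 14.003074 + 47.984745 + 63.944142 = 309.068020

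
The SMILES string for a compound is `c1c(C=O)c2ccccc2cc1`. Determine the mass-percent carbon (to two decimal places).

84.59%

Atom tally by fragment:
  naphthalene ring system core → C:10 H:8
  (− 1 ring H displaced by substituents)
  + CHO → C:1 H:1 O:1
Element totals:
  C: 11
  H: 8
  O: 1
Molecular formula: C11H8O.
Molar mass = 156.184 g/mol.
Mass from C: 11 × 12.011 = 132.121 g/mol.
%C = 132.121 / 156.184 × 100 = 84.59%.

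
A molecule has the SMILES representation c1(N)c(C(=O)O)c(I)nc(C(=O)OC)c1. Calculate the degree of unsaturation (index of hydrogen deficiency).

Atom tally by fragment:
  pyridine ring core → C:5 H:5 N:1
  (− 4 ring H displaced by substituents)
  + NH2 → N:1 H:2
  + COOH → C:1 H:1 O:2
  + I → I:1
  + COOCH3 → C:2 H:3 O:2
Element totals:
  C: 8
  H: 7
  I: 1
  N: 2
  O: 4
Molecular formula: C8H7IN2O4.
DoU = (2C + 2 + N − H − X) / 2 = (2·8 + 2 + 2 − 7 − 1) / 2 = 6.

6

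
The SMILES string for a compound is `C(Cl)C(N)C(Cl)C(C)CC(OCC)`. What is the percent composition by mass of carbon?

Atom tally by fragment:
  ClCH2 → C:1 H:2 Cl:1
  CH(NH2) → C:1 H:3 N:1
  CH(Cl) → C:1 H:1 Cl:1
  CH(CH3) → C:2 H:4
  CH2 → C:1 H:2
  CH2OC2H5 → C:3 H:7 O:1
Element totals:
  C: 9
  H: 19
  Cl: 2
  N: 1
  O: 1
Molecular formula: C9H19Cl2NO.
Molar mass = 228.157 g/mol.
Mass from C: 9 × 12.011 = 108.099 g/mol.
%C = 108.099 / 228.157 × 100 = 47.38%.

47.38%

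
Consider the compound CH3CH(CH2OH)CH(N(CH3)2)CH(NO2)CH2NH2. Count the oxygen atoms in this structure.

Atom tally by fragment:
  CH3 → C:1 H:3
  CH(CH2OH) → C:2 H:4 O:1
  CH(N(CH3)2) → C:3 H:7 N:1
  CH(NO2) → C:1 H:1 N:1 O:2
  CH2NH2 → C:1 H:4 N:1
Element totals:
  C: 8
  H: 19
  N: 3
  O: 3

3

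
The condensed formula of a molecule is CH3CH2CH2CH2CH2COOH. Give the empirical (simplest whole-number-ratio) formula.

C3H6O

Atom tally by fragment:
  CH3 → C:1 H:3
  CH2 → C:1 H:2
  CH2 → C:1 H:2
  CH2 → C:1 H:2
  CH2COOH → C:2 H:3 O:2
Element totals:
  C: 6
  H: 12
  O: 2
Molecular formula: C6H12O2.
gcd of subscripts = 2; dividing each by 2:
  C: 6/2 = 3
  H: 12/2 = 6
  O: 2/2 = 1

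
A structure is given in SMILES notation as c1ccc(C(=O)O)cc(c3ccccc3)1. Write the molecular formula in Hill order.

C13H10O2

Atom tally by fragment:
  benzene ring core → C:6 H:6
  (− 2 ring H displaced by substituents)
  + COOH → C:1 H:1 O:2
  + C6H5 → C:6 H:5
Element totals:
  C: 13
  H: 10
  O: 2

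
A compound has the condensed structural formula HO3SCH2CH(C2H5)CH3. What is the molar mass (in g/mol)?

152.21 g/mol

Atom tally by fragment:
  HO3SCH2 → C:1 H:3 S:1 O:3
  CH(C2H5) → C:3 H:6
  CH3 → C:1 H:3
Element totals:
  C: 5
  H: 12
  O: 3
  S: 1
Molecular formula: C5H12O3S.
  M = 5(12.011) + 12(1.008) + 3(15.999) + 32.06
    = 60.055 + 12.096 + 47.997 + 32.060 = 152.208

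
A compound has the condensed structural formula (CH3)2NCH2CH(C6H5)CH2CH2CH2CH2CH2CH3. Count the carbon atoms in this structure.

Element totals:
  C: 16
  H: 27
  N: 1

16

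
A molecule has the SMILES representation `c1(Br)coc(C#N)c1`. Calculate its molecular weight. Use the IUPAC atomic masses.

171.98 g/mol

Atom tally by fragment:
  furan ring core → C:4 H:4 O:1
  (− 2 ring H displaced by substituents)
  + Br → Br:1
  + CN → C:1 N:1
Element totals:
  C: 5
  H: 2
  Br: 1
  N: 1
  O: 1
Molecular formula: C5H2BrNO.
  M = 5(12.011) + 2(1.008) + 79.904 + 14.007 + 15.999
    = 60.055 + 2.016 + 79.904 + 14.007 + 15.999 = 171.981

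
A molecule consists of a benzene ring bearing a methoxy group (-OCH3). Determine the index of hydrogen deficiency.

4

Atom tally by fragment:
  benzene ring core → C:6 H:6
  (− 1 ring H displaced by substituents)
  + OCH3 → C:1 H:3 O:1
Element totals:
  C: 7
  H: 8
  O: 1
Molecular formula: C7H8O.
DoU = (2C + 2 + N − H − X) / 2 = (2·7 + 2 + 0 − 8 − 0) / 2 = 4.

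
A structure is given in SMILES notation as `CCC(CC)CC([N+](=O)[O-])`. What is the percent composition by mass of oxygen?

Atom tally by fragment:
  CH3 → C:1 H:3
  CH2 → C:1 H:2
  CH(C2H5) → C:3 H:6
  CH2 → C:1 H:2
  CH2NO2 → C:1 H:2 N:1 O:2
Element totals:
  C: 7
  H: 15
  N: 1
  O: 2
Molecular formula: C7H15NO2.
Molar mass = 145.202 g/mol.
Mass from O: 2 × 15.999 = 31.998 g/mol.
%O = 31.998 / 145.202 × 100 = 22.04%.

22.04%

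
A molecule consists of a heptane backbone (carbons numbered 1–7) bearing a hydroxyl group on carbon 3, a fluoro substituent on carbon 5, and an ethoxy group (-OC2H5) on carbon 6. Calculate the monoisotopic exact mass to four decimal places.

178.1369

Atom tally by fragment:
  CH3 → C:1 H:3
  CH2 → C:1 H:2
  CH(OH) → C:1 H:2 O:1
  CH2 → C:1 H:2
  CH(F) → C:1 H:1 F:1
  CH(OC2H5) → C:3 H:6 O:1
  CH3 → C:1 H:3
Element totals:
  C: 9
  H: 19
  F: 1
  O: 2
Molecular formula: C9H19FO2.
  M = 9(12.0) + 19(1.007825) + 18.998403 + 2(15.994915)
    = 108.000000 + 19.148675 + 18.998403 + 31.989830 = 178.136908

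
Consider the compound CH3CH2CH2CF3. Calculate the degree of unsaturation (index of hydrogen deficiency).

0

Atom tally by fragment:
  CH3 → C:1 H:3
  CH2 → C:1 H:2
  CH2CF3 → C:2 H:2 F:3
Element totals:
  C: 4
  H: 7
  F: 3
Molecular formula: C4H7F3.
DoU = (2C + 2 + N − H − X) / 2 = (2·4 + 2 + 0 − 7 − 3) / 2 = 0.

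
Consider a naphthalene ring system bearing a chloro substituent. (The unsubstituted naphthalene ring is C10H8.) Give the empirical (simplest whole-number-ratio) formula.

C10H7Cl

Atom tally by fragment:
  naphthalene ring system core → C:10 H:8
  (− 1 ring H displaced by substituents)
  + Cl → Cl:1
Element totals:
  C: 10
  H: 7
  Cl: 1
Molecular formula: C10H7Cl.
gcd of subscripts (10, 1, 7) = 1, so the empirical formula equals the molecular formula.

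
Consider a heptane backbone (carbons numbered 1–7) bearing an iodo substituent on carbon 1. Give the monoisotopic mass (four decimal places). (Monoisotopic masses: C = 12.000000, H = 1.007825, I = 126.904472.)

226.0218

Atom tally by fragment:
  ICH2 → C:1 H:2 I:1
  CH2 → C:1 H:2
  CH2 → C:1 H:2
  CH2 → C:1 H:2
  CH2 → C:1 H:2
  CH2 → C:1 H:2
  CH3 → C:1 H:3
Element totals:
  C: 7
  H: 15
  I: 1
Molecular formula: C7H15I.
  M = 7(12.0) + 15(1.007825) + 126.904472
    = 84.000000 + 15.117375 + 126.904472 = 226.021847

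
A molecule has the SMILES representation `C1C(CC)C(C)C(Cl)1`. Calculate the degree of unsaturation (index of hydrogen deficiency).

1

Atom tally by fragment:
  cyclobutane ring core → C:4 H:8
  (− 3 ring H displaced by substituents)
  + C2H5 → C:2 H:5
  + CH3 → C:1 H:3
  + Cl → Cl:1
Element totals:
  C: 7
  H: 13
  Cl: 1
Molecular formula: C7H13Cl.
DoU = (2C + 2 + N − H − X) / 2 = (2·7 + 2 + 0 − 13 − 1) / 2 = 1.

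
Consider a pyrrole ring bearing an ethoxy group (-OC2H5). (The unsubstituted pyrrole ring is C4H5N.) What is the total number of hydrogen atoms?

9

Atom tally by fragment:
  pyrrole ring core → C:4 H:5 N:1
  (− 1 ring H displaced by substituents)
  + OC2H5 → C:2 H:5 O:1
Element totals:
  C: 6
  H: 9
  N: 1
  O: 1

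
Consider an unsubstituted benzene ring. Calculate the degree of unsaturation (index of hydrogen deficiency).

Atom tally by fragment:
  benzene ring core → C:6 H:6
Element totals:
  C: 6
  H: 6
Molecular formula: C6H6.
DoU = (2C + 2 + N − H − X) / 2 = (2·6 + 2 + 0 − 6 − 0) / 2 = 4.

4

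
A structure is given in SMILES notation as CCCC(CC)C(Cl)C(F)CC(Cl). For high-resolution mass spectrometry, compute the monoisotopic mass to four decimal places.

Atom tally by fragment:
  CH3 → C:1 H:3
  CH2 → C:1 H:2
  CH2 → C:1 H:2
  CH(C2H5) → C:3 H:6
  CH(Cl) → C:1 H:1 Cl:1
  CH(F) → C:1 H:1 F:1
  CH2 → C:1 H:2
  CH2Cl → C:1 H:2 Cl:1
Element totals:
  C: 10
  H: 19
  Cl: 2
  F: 1
Molecular formula: C10H19Cl2F.
  M = 10(12.0) + 19(1.007825) + 2(34.968853) + 18.998403
    = 120.000000 + 19.148675 + 69.937706 + 18.998403 = 228.084784

228.0848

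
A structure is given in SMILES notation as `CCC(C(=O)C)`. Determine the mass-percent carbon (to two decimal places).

69.72%

Atom tally by fragment:
  CH3 → C:1 H:3
  CH2 → C:1 H:2
  CH2COCH3 → C:3 H:5 O:1
Element totals:
  C: 5
  H: 10
  O: 1
Molecular formula: C5H10O.
Molar mass = 86.134 g/mol.
Mass from C: 5 × 12.011 = 60.055 g/mol.
%C = 60.055 / 86.134 × 100 = 69.72%.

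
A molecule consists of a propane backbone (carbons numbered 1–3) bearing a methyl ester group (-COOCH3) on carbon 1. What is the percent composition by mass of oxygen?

31.33%

Atom tally by fragment:
  CH3OOCCH2 → C:3 H:5 O:2
  CH2 → C:1 H:2
  CH3 → C:1 H:3
Element totals:
  C: 5
  H: 10
  O: 2
Molecular formula: C5H10O2.
Molar mass = 102.133 g/mol.
Mass from O: 2 × 15.999 = 31.998 g/mol.
%O = 31.998 / 102.133 × 100 = 31.33%.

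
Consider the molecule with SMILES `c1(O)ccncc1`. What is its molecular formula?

C5H5NO

Atom tally by fragment:
  pyridine ring core → C:5 H:5 N:1
  (− 1 ring H displaced by substituents)
  + OH → O:1 H:1
Element totals:
  C: 5
  H: 5
  N: 1
  O: 1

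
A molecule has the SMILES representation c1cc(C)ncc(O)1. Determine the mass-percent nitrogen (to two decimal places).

12.84%

Atom tally by fragment:
  pyridine ring core → C:5 H:5 N:1
  (− 2 ring H displaced by substituents)
  + CH3 → C:1 H:3
  + OH → O:1 H:1
Element totals:
  C: 6
  H: 7
  N: 1
  O: 1
Molecular formula: C6H7NO.
Molar mass = 109.128 g/mol.
Mass from N: 1 × 14.007 = 14.007 g/mol.
%N = 14.007 / 109.128 × 100 = 12.84%.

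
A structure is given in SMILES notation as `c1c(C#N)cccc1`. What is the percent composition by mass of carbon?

81.53%

Atom tally by fragment:
  benzene ring core → C:6 H:6
  (− 1 ring H displaced by substituents)
  + CN → C:1 N:1
Element totals:
  C: 7
  H: 5
  N: 1
Molecular formula: C7H5N.
Molar mass = 103.124 g/mol.
Mass from C: 7 × 12.011 = 84.077 g/mol.
%C = 84.077 / 103.124 × 100 = 81.53%.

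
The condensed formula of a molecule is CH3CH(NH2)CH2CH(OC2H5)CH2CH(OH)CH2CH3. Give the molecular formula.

C10H23NO2

Element totals:
  C: 10
  H: 23
  N: 1
  O: 2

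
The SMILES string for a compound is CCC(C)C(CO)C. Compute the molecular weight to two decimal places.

Atom tally by fragment:
  CH3 → C:1 H:3
  CH2 → C:1 H:2
  CH(CH3) → C:2 H:4
  CH(CH2OH) → C:2 H:4 O:1
  CH3 → C:1 H:3
Element totals:
  C: 7
  H: 16
  O: 1
Molecular formula: C7H16O.
  M = 7(12.011) + 16(1.008) + 15.999
    = 84.077 + 16.128 + 15.999 = 116.204

116.20 g/mol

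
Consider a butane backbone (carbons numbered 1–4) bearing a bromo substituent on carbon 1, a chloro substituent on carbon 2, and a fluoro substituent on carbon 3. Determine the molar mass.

189.45 g/mol

Atom tally by fragment:
  BrCH2 → C:1 H:2 Br:1
  CH(Cl) → C:1 H:1 Cl:1
  CH(F) → C:1 H:1 F:1
  CH3 → C:1 H:3
Element totals:
  C: 4
  H: 7
  Br: 1
  Cl: 1
  F: 1
Molecular formula: C4H7BrClF.
  M = 4(12.011) + 7(1.008) + 79.904 + 35.45 + 18.998
    = 48.044 + 7.056 + 79.904 + 35.450 + 18.998 = 189.452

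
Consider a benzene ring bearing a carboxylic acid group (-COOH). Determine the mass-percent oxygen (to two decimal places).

Atom tally by fragment:
  benzene ring core → C:6 H:6
  (− 1 ring H displaced by substituents)
  + COOH → C:1 H:1 O:2
Element totals:
  C: 7
  H: 6
  O: 2
Molecular formula: C7H6O2.
Molar mass = 122.123 g/mol.
Mass from O: 2 × 15.999 = 31.998 g/mol.
%O = 31.998 / 122.123 × 100 = 26.20%.

26.20%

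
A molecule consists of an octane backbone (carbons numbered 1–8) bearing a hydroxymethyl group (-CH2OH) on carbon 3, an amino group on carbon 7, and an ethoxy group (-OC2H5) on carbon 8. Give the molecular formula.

C11H25NO2

Atom tally by fragment:
  CH3 → C:1 H:3
  CH2 → C:1 H:2
  CH(CH2OH) → C:2 H:4 O:1
  CH2 → C:1 H:2
  CH2 → C:1 H:2
  CH2 → C:1 H:2
  CH(NH2) → C:1 H:3 N:1
  CH2OC2H5 → C:3 H:7 O:1
Element totals:
  C: 11
  H: 25
  N: 1
  O: 2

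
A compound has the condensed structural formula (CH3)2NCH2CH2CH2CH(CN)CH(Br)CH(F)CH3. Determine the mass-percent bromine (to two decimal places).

Atom tally by fragment:
  (CH3)2NCH2 → C:3 H:8 N:1
  CH2 → C:1 H:2
  CH2 → C:1 H:2
  CH(CN) → C:2 H:1 N:1
  CH(Br) → C:1 H:1 Br:1
  CH(F) → C:1 H:1 F:1
  CH3 → C:1 H:3
Element totals:
  C: 10
  H: 18
  Br: 1
  F: 1
  N: 2
Molecular formula: C10H18BrFN2.
Molar mass = 265.170 g/mol.
Mass from Br: 1 × 79.904 = 79.904 g/mol.
%Br = 79.904 / 265.170 × 100 = 30.13%.

30.13%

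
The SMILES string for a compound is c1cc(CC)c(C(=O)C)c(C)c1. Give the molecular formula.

C11H14O

Atom tally by fragment:
  benzene ring core → C:6 H:6
  (− 3 ring H displaced by substituents)
  + C2H5 → C:2 H:5
  + COCH3 → C:2 H:3 O:1
  + CH3 → C:1 H:3
Element totals:
  C: 11
  H: 14
  O: 1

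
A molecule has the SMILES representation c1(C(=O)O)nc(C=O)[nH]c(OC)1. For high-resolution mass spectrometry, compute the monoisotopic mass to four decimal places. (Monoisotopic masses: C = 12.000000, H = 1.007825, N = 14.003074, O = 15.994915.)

Atom tally by fragment:
  imidazole ring core → C:3 H:4 N:2
  (− 3 ring H displaced by substituents)
  + COOH → C:1 H:1 O:2
  + CHO → C:1 H:1 O:1
  + OCH3 → C:1 H:3 O:1
Element totals:
  C: 6
  H: 6
  N: 2
  O: 4
Molecular formula: C6H6N2O4.
  M = 6(12.0) + 6(1.007825) + 2(14.003074) + 4(15.994915)
    = 72.000000 + 6.046950 + 28.006148 + 63.979660 = 170.032758

170.0328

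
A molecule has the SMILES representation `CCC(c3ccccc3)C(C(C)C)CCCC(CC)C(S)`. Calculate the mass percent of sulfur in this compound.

10.46%

Atom tally by fragment:
  CH3 → C:1 H:3
  CH2 → C:1 H:2
  CH(C6H5) → C:7 H:6
  CH(CH(CH3)2) → C:4 H:8
  CH2 → C:1 H:2
  CH2 → C:1 H:2
  CH2 → C:1 H:2
  CH(C2H5) → C:3 H:6
  CH2SH → C:1 H:3 S:1
Element totals:
  C: 20
  H: 34
  S: 1
Molecular formula: C20H34S.
Molar mass = 306.552 g/mol.
Mass from S: 1 × 32.06 = 32.060 g/mol.
%S = 32.060 / 306.552 × 100 = 10.46%.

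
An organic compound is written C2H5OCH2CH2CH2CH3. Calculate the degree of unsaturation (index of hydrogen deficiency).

Atom tally by fragment:
  C2H5OCH2 → C:3 H:7 O:1
  CH2 → C:1 H:2
  CH2 → C:1 H:2
  CH3 → C:1 H:3
Element totals:
  C: 6
  H: 14
  O: 1
Molecular formula: C6H14O.
DoU = (2C + 2 + N − H − X) / 2 = (2·6 + 2 + 0 − 14 − 0) / 2 = 0.

0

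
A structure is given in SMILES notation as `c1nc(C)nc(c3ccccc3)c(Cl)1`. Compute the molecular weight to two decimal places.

Atom tally by fragment:
  pyrimidine ring core → C:4 H:4 N:2
  (− 3 ring H displaced by substituents)
  + CH3 → C:1 H:3
  + C6H5 → C:6 H:5
  + Cl → Cl:1
Element totals:
  C: 11
  H: 9
  Cl: 1
  N: 2
Molecular formula: C11H9ClN2.
  M = 11(12.011) + 9(1.008) + 35.45 + 2(14.007)
    = 132.121 + 9.072 + 35.450 + 28.014 = 204.657

204.66 g/mol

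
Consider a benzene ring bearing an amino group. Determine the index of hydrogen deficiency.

4

Atom tally by fragment:
  benzene ring core → C:6 H:6
  (− 1 ring H displaced by substituents)
  + NH2 → N:1 H:2
Element totals:
  C: 6
  H: 7
  N: 1
Molecular formula: C6H7N.
DoU = (2C + 2 + N − H − X) / 2 = (2·6 + 2 + 1 − 7 − 0) / 2 = 4.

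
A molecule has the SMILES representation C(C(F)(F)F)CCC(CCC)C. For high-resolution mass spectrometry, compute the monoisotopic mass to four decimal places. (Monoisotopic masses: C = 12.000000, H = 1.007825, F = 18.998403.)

182.1282

Atom tally by fragment:
  F3CCH2 → C:2 H:2 F:3
  CH2 → C:1 H:2
  CH2 → C:1 H:2
  CH(CH2CH2CH3) → C:4 H:8
  CH3 → C:1 H:3
Element totals:
  C: 9
  H: 17
  F: 3
Molecular formula: C9H17F3.
  M = 9(12.0) + 17(1.007825) + 3(18.998403)
    = 108.000000 + 17.133025 + 56.995209 = 182.128234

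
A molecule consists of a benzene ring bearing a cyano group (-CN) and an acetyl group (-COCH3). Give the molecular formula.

Atom tally by fragment:
  benzene ring core → C:6 H:6
  (− 2 ring H displaced by substituents)
  + CN → C:1 N:1
  + COCH3 → C:2 H:3 O:1
Element totals:
  C: 9
  H: 7
  N: 1
  O: 1

C9H7NO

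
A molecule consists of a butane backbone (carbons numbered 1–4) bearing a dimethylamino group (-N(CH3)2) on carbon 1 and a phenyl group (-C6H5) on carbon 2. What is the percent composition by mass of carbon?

Atom tally by fragment:
  (CH3)2NCH2 → C:3 H:8 N:1
  CH(C6H5) → C:7 H:6
  CH2 → C:1 H:2
  CH3 → C:1 H:3
Element totals:
  C: 12
  H: 19
  N: 1
Molecular formula: C12H19N.
Molar mass = 177.291 g/mol.
Mass from C: 12 × 12.011 = 144.132 g/mol.
%C = 144.132 / 177.291 × 100 = 81.30%.

81.30%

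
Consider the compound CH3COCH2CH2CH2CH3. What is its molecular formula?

C6H12O

Atom tally by fragment:
  CH3COCH2 → C:3 H:5 O:1
  CH2 → C:1 H:2
  CH2 → C:1 H:2
  CH3 → C:1 H:3
Element totals:
  C: 6
  H: 12
  O: 1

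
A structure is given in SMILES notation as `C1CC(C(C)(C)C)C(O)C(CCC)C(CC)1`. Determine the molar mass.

226.40 g/mol

Atom tally by fragment:
  cyclohexane ring core → C:6 H:12
  (− 4 ring H displaced by substituents)
  + C(CH3)3 → C:4 H:9
  + OH → O:1 H:1
  + CH2CH2CH3 → C:3 H:7
  + C2H5 → C:2 H:5
Element totals:
  C: 15
  H: 30
  O: 1
Molecular formula: C15H30O.
  M = 15(12.011) + 30(1.008) + 15.999
    = 180.165 + 30.240 + 15.999 = 226.404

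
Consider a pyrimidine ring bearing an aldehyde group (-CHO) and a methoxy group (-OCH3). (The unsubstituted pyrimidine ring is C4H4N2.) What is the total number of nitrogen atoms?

2

Atom tally by fragment:
  pyrimidine ring core → C:4 H:4 N:2
  (− 2 ring H displaced by substituents)
  + CHO → C:1 H:1 O:1
  + OCH3 → C:1 H:3 O:1
Element totals:
  C: 6
  H: 6
  N: 2
  O: 2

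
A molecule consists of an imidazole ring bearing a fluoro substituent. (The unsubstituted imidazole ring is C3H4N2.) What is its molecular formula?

C3H3FN2

Atom tally by fragment:
  imidazole ring core → C:3 H:4 N:2
  (− 1 ring H displaced by substituents)
  + F → F:1
Element totals:
  C: 3
  H: 3
  F: 1
  N: 2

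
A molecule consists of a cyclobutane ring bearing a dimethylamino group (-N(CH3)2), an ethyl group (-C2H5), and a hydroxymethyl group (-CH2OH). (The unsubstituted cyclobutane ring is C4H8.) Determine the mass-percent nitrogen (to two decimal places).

8.91%

Atom tally by fragment:
  cyclobutane ring core → C:4 H:8
  (− 3 ring H displaced by substituents)
  + N(CH3)2 → N:1 C:2 H:6
  + C2H5 → C:2 H:5
  + CH2OH → C:1 H:3 O:1
Element totals:
  C: 9
  H: 19
  N: 1
  O: 1
Molecular formula: C9H19NO.
Molar mass = 157.257 g/mol.
Mass from N: 1 × 14.007 = 14.007 g/mol.
%N = 14.007 / 157.257 × 100 = 8.91%.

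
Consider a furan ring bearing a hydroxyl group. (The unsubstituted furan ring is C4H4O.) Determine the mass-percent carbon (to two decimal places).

57.14%

Atom tally by fragment:
  furan ring core → C:4 H:4 O:1
  (− 1 ring H displaced by substituents)
  + OH → O:1 H:1
Element totals:
  C: 4
  H: 4
  O: 2
Molecular formula: C4H4O2.
Molar mass = 84.074 g/mol.
Mass from C: 4 × 12.011 = 48.044 g/mol.
%C = 48.044 / 84.074 × 100 = 57.14%.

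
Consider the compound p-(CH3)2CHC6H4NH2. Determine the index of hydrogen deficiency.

Atom tally by fragment:
  benzene ring core → C:6 H:6
  (− 2 ring H displaced by substituents)
  + CH(CH3)2 → C:3 H:7
  + NH2 → N:1 H:2
Element totals:
  C: 9
  H: 13
  N: 1
Molecular formula: C9H13N.
DoU = (2C + 2 + N − H − X) / 2 = (2·9 + 2 + 1 − 13 − 0) / 2 = 4.

4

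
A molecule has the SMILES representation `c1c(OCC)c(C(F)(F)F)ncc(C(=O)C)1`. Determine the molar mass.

233.19 g/mol

Atom tally by fragment:
  pyridine ring core → C:5 H:5 N:1
  (− 3 ring H displaced by substituents)
  + OC2H5 → C:2 H:5 O:1
  + CF3 → C:1 F:3
  + COCH3 → C:2 H:3 O:1
Element totals:
  C: 10
  H: 10
  F: 3
  N: 1
  O: 2
Molecular formula: C10H10F3NO2.
  M = 10(12.011) + 10(1.008) + 3(18.998) + 14.007 + 2(15.999)
    = 120.110 + 10.080 + 56.994 + 14.007 + 31.998 = 233.189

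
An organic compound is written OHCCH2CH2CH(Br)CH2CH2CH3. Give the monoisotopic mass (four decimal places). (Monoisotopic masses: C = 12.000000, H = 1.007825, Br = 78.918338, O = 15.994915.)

Atom tally by fragment:
  OHCCH2 → C:2 H:3 O:1
  CH2 → C:1 H:2
  CH(Br) → C:1 H:1 Br:1
  CH2 → C:1 H:2
  CH2 → C:1 H:2
  CH3 → C:1 H:3
Element totals:
  C: 7
  H: 13
  Br: 1
  O: 1
Molecular formula: C7H13BrO.
  M = 7(12.0) + 13(1.007825) + 78.918338 + 15.994915
    = 84.000000 + 13.101725 + 78.918338 + 15.994915 = 192.014978

192.0150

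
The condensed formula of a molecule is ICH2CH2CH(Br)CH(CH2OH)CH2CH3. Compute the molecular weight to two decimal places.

Atom tally by fragment:
  ICH2 → C:1 H:2 I:1
  CH2 → C:1 H:2
  CH(Br) → C:1 H:1 Br:1
  CH(CH2OH) → C:2 H:4 O:1
  CH2 → C:1 H:2
  CH3 → C:1 H:3
Element totals:
  C: 7
  H: 14
  Br: 1
  I: 1
  O: 1
Molecular formula: C7H14BrIO.
  M = 7(12.011) + 14(1.008) + 79.904 + 126.904 + 15.999
    = 84.077 + 14.112 + 79.904 + 126.904 + 15.999 = 320.996

321.00 g/mol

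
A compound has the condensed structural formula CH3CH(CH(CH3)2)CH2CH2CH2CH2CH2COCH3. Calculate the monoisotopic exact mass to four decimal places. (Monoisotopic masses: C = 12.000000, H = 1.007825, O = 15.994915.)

184.1827

Element totals:
  C: 12
  H: 24
  O: 1
Molecular formula: C12H24O.
  M = 12(12.0) + 24(1.007825) + 15.994915
    = 144.000000 + 24.187800 + 15.994915 = 184.182715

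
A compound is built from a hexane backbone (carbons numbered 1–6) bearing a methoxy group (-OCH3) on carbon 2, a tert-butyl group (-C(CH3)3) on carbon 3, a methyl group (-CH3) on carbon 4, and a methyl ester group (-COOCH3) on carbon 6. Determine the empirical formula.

C14H28O3

Atom tally by fragment:
  CH3 → C:1 H:3
  CH(OCH3) → C:2 H:4 O:1
  CH(C(CH3)3) → C:5 H:10
  CH(CH3) → C:2 H:4
  CH2 → C:1 H:2
  CH2COOCH3 → C:3 H:5 O:2
Element totals:
  C: 14
  H: 28
  O: 3
Molecular formula: C14H28O3.
gcd of subscripts (14, 28, 3) = 1, so the empirical formula equals the molecular formula.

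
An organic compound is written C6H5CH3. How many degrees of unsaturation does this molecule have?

4

Atom tally by fragment:
  benzene ring core → C:6 H:6
  (− 1 ring H displaced by substituents)
  + CH3 → C:1 H:3
Element totals:
  C: 7
  H: 8
Molecular formula: C7H8.
DoU = (2C + 2 + N − H − X) / 2 = (2·7 + 2 + 0 − 8 − 0) / 2 = 4.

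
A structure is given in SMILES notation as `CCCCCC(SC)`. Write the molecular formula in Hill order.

Atom tally by fragment:
  CH3 → C:1 H:3
  CH2 → C:1 H:2
  CH2 → C:1 H:2
  CH2 → C:1 H:2
  CH2 → C:1 H:2
  CH2SCH3 → C:2 H:5 S:1
Element totals:
  C: 7
  H: 16
  S: 1

C7H16S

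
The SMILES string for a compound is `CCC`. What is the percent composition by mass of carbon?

81.71%

Atom tally by fragment:
  CH3 → C:1 H:3
  CH2 → C:1 H:2
  CH3 → C:1 H:3
Element totals:
  C: 3
  H: 8
Molecular formula: C3H8.
Molar mass = 44.097 g/mol.
Mass from C: 3 × 12.011 = 36.033 g/mol.
%C = 36.033 / 44.097 × 100 = 81.71%.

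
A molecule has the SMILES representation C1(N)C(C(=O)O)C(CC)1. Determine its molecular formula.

C6H11NO2

Atom tally by fragment:
  cyclopropane ring core → C:3 H:6
  (− 3 ring H displaced by substituents)
  + NH2 → N:1 H:2
  + COOH → C:1 H:1 O:2
  + C2H5 → C:2 H:5
Element totals:
  C: 6
  H: 11
  N: 1
  O: 2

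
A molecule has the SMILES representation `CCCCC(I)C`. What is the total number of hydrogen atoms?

Atom tally by fragment:
  CH3 → C:1 H:3
  CH2 → C:1 H:2
  CH2 → C:1 H:2
  CH2 → C:1 H:2
  CH(I) → C:1 H:1 I:1
  CH3 → C:1 H:3
Element totals:
  C: 6
  H: 13
  I: 1

13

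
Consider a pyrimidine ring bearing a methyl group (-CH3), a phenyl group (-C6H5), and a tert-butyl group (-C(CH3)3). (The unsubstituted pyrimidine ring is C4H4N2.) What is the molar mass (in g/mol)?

226.32 g/mol

Atom tally by fragment:
  pyrimidine ring core → C:4 H:4 N:2
  (− 3 ring H displaced by substituents)
  + CH3 → C:1 H:3
  + C6H5 → C:6 H:5
  + C(CH3)3 → C:4 H:9
Element totals:
  C: 15
  H: 18
  N: 2
Molecular formula: C15H18N2.
  M = 15(12.011) + 18(1.008) + 2(14.007)
    = 180.165 + 18.144 + 28.014 = 226.323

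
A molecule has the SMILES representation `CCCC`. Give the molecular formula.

Atom tally by fragment:
  CH3 → C:1 H:3
  CH2 → C:1 H:2
  CH2 → C:1 H:2
  CH3 → C:1 H:3
Element totals:
  C: 4
  H: 10

C4H10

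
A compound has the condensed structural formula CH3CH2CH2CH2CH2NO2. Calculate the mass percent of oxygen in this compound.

27.31%

Element totals:
  C: 5
  H: 11
  N: 1
  O: 2
Molecular formula: C5H11NO2.
Molar mass = 117.148 g/mol.
Mass from O: 2 × 15.999 = 31.998 g/mol.
%O = 31.998 / 117.148 × 100 = 27.31%.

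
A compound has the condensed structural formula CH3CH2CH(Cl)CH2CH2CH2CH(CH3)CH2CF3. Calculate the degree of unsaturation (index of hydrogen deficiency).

Atom tally by fragment:
  CH3 → C:1 H:3
  CH2 → C:1 H:2
  CH(Cl) → C:1 H:1 Cl:1
  CH2 → C:1 H:2
  CH2 → C:1 H:2
  CH2 → C:1 H:2
  CH(CH3) → C:2 H:4
  CH2CF3 → C:2 H:2 F:3
Element totals:
  C: 10
  H: 18
  Cl: 1
  F: 3
Molecular formula: C10H18ClF3.
DoU = (2C + 2 + N − H − X) / 2 = (2·10 + 2 + 0 − 18 − 4) / 2 = 0.

0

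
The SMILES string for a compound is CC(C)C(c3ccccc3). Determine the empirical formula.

C5H7

Atom tally by fragment:
  CH3 → C:1 H:3
  CH(CH3) → C:2 H:4
  CH2C6H5 → C:7 H:7
Element totals:
  C: 10
  H: 14
Molecular formula: C10H14.
gcd of subscripts = 2; dividing each by 2:
  C: 10/2 = 5
  H: 14/2 = 7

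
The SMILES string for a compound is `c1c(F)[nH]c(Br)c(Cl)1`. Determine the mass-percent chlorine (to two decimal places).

Atom tally by fragment:
  pyrrole ring core → C:4 H:5 N:1
  (− 3 ring H displaced by substituents)
  + F → F:1
  + Br → Br:1
  + Cl → Cl:1
Element totals:
  C: 4
  H: 2
  Br: 1
  Cl: 1
  F: 1
  N: 1
Molecular formula: C4H2BrClFN.
Molar mass = 198.419 g/mol.
Mass from Cl: 1 × 35.45 = 35.450 g/mol.
%Cl = 35.450 / 198.419 × 100 = 17.87%.

17.87%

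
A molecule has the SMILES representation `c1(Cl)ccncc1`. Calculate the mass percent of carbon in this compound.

Atom tally by fragment:
  pyridine ring core → C:5 H:5 N:1
  (− 1 ring H displaced by substituents)
  + Cl → Cl:1
Element totals:
  C: 5
  H: 4
  Cl: 1
  N: 1
Molecular formula: C5H4ClN.
Molar mass = 113.544 g/mol.
Mass from C: 5 × 12.011 = 60.055 g/mol.
%C = 60.055 / 113.544 × 100 = 52.89%.

52.89%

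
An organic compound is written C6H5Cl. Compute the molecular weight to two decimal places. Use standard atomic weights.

Atom tally by fragment:
  benzene ring core → C:6 H:6
  (− 1 ring H displaced by substituents)
  + Cl → Cl:1
Element totals:
  C: 6
  H: 5
  Cl: 1
Molecular formula: C6H5Cl.
  M = 6(12.011) + 5(1.008) + 35.45
    = 72.066 + 5.040 + 35.450 = 112.556

112.56 g/mol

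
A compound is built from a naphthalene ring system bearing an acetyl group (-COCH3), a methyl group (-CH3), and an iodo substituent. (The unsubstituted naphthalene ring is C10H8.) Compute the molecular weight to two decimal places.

Atom tally by fragment:
  naphthalene ring system core → C:10 H:8
  (− 3 ring H displaced by substituents)
  + COCH3 → C:2 H:3 O:1
  + CH3 → C:1 H:3
  + I → I:1
Element totals:
  C: 13
  H: 11
  I: 1
  O: 1
Molecular formula: C13H11IO.
  M = 13(12.011) + 11(1.008) + 126.904 + 15.999
    = 156.143 + 11.088 + 126.904 + 15.999 = 310.134

310.13 g/mol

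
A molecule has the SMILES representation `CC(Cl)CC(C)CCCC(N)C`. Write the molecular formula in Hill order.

Atom tally by fragment:
  CH3 → C:1 H:3
  CH(Cl) → C:1 H:1 Cl:1
  CH2 → C:1 H:2
  CH(CH3) → C:2 H:4
  CH2 → C:1 H:2
  CH2 → C:1 H:2
  CH2 → C:1 H:2
  CH(NH2) → C:1 H:3 N:1
  CH3 → C:1 H:3
Element totals:
  C: 10
  H: 22
  Cl: 1
  N: 1

C10H22ClN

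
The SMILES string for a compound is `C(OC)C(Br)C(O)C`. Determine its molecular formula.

C5H11BrO2

Atom tally by fragment:
  CH3OCH2 → C:2 H:5 O:1
  CH(Br) → C:1 H:1 Br:1
  CH(OH) → C:1 H:2 O:1
  CH3 → C:1 H:3
Element totals:
  C: 5
  H: 11
  Br: 1
  O: 2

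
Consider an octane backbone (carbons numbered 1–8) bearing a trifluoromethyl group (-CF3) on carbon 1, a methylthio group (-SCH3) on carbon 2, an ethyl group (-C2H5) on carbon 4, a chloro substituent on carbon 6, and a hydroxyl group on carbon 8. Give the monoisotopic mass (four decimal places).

306.1032

Atom tally by fragment:
  F3CCH2 → C:2 H:2 F:3
  CH(SCH3) → C:2 H:4 S:1
  CH2 → C:1 H:2
  CH(C2H5) → C:3 H:6
  CH2 → C:1 H:2
  CH(Cl) → C:1 H:1 Cl:1
  CH2 → C:1 H:2
  CH2OH → C:1 H:3 O:1
Element totals:
  C: 12
  H: 22
  Cl: 1
  F: 3
  O: 1
  S: 1
Molecular formula: C12H22ClF3OS.
  M = 12(12.0) + 22(1.007825) + 34.968853 + 3(18.998403) + 15.994915 + 31.972071
    = 144.000000 + 22.172150 + 34.968853 + 56.995209 + 15.994915 + 31.972071 = 306.103198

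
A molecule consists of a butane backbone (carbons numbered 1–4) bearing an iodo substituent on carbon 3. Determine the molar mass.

184.02 g/mol

Atom tally by fragment:
  CH3 → C:1 H:3
  CH2 → C:1 H:2
  CH(I) → C:1 H:1 I:1
  CH3 → C:1 H:3
Element totals:
  C: 4
  H: 9
  I: 1
Molecular formula: C4H9I.
  M = 4(12.011) + 9(1.008) + 126.904
    = 48.044 + 9.072 + 126.904 = 184.020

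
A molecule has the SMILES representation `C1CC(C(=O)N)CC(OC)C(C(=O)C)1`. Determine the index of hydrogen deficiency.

3

Atom tally by fragment:
  cyclohexane ring core → C:6 H:12
  (− 3 ring H displaced by substituents)
  + CONH2 → C:1 H:2 O:1 N:1
  + OCH3 → C:1 H:3 O:1
  + COCH3 → C:2 H:3 O:1
Element totals:
  C: 10
  H: 17
  N: 1
  O: 3
Molecular formula: C10H17NO3.
DoU = (2C + 2 + N − H − X) / 2 = (2·10 + 2 + 1 − 17 − 0) / 2 = 3.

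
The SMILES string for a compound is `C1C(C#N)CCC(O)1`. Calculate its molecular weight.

111.14 g/mol

Atom tally by fragment:
  cyclopentane ring core → C:5 H:10
  (− 2 ring H displaced by substituents)
  + CN → C:1 N:1
  + OH → O:1 H:1
Element totals:
  C: 6
  H: 9
  N: 1
  O: 1
Molecular formula: C6H9NO.
  M = 6(12.011) + 9(1.008) + 14.007 + 15.999
    = 72.066 + 9.072 + 14.007 + 15.999 = 111.144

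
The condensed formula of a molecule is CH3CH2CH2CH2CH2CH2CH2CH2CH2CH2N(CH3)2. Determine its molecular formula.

C12H27N

Atom tally by fragment:
  CH3 → C:1 H:3
  CH2 → C:1 H:2
  CH2 → C:1 H:2
  CH2 → C:1 H:2
  CH2 → C:1 H:2
  CH2 → C:1 H:2
  CH2 → C:1 H:2
  CH2 → C:1 H:2
  CH2 → C:1 H:2
  CH2N(CH3)2 → C:3 H:8 N:1
Element totals:
  C: 12
  H: 27
  N: 1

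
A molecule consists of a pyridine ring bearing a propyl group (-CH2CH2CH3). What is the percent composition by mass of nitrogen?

11.56%

Atom tally by fragment:
  pyridine ring core → C:5 H:5 N:1
  (− 1 ring H displaced by substituents)
  + CH2CH2CH3 → C:3 H:7
Element totals:
  C: 8
  H: 11
  N: 1
Molecular formula: C8H11N.
Molar mass = 121.183 g/mol.
Mass from N: 1 × 14.007 = 14.007 g/mol.
%N = 14.007 / 121.183 × 100 = 11.56%.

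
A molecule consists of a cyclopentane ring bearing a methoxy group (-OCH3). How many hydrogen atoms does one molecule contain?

12

Atom tally by fragment:
  cyclopentane ring core → C:5 H:10
  (− 1 ring H displaced by substituents)
  + OCH3 → C:1 H:3 O:1
Element totals:
  C: 6
  H: 12
  O: 1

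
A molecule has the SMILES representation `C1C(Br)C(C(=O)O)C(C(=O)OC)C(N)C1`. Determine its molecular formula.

Atom tally by fragment:
  cyclohexane ring core → C:6 H:12
  (− 4 ring H displaced by substituents)
  + Br → Br:1
  + COOH → C:1 H:1 O:2
  + COOCH3 → C:2 H:3 O:2
  + NH2 → N:1 H:2
Element totals:
  C: 9
  H: 14
  Br: 1
  N: 1
  O: 4

C9H14BrNO4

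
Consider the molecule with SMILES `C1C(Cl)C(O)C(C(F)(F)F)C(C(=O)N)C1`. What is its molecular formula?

Atom tally by fragment:
  cyclohexane ring core → C:6 H:12
  (− 4 ring H displaced by substituents)
  + Cl → Cl:1
  + OH → O:1 H:1
  + CF3 → C:1 F:3
  + CONH2 → C:1 H:2 O:1 N:1
Element totals:
  C: 8
  H: 11
  Cl: 1
  F: 3
  N: 1
  O: 2

C8H11ClF3NO2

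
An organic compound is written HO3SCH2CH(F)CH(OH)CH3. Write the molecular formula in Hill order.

Atom tally by fragment:
  HO3SCH2 → C:1 H:3 S:1 O:3
  CH(F) → C:1 H:1 F:1
  CH(OH) → C:1 H:2 O:1
  CH3 → C:1 H:3
Element totals:
  C: 4
  H: 9
  F: 1
  O: 4
  S: 1

C4H9FO4S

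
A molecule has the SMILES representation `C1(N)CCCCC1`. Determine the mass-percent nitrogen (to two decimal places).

14.12%

Atom tally by fragment:
  cyclohexane ring core → C:6 H:12
  (− 1 ring H displaced by substituents)
  + NH2 → N:1 H:2
Element totals:
  C: 6
  H: 13
  N: 1
Molecular formula: C6H13N.
Molar mass = 99.177 g/mol.
Mass from N: 1 × 14.007 = 14.007 g/mol.
%N = 14.007 / 99.177 × 100 = 14.12%.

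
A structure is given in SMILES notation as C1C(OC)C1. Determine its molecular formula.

C4H8O

Atom tally by fragment:
  cyclopropane ring core → C:3 H:6
  (− 1 ring H displaced by substituents)
  + OCH3 → C:1 H:3 O:1
Element totals:
  C: 4
  H: 8
  O: 1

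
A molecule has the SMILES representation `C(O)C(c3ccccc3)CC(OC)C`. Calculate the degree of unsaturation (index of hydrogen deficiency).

4

Atom tally by fragment:
  HOCH2 → C:1 H:3 O:1
  CH(C6H5) → C:7 H:6
  CH2 → C:1 H:2
  CH(OCH3) → C:2 H:4 O:1
  CH3 → C:1 H:3
Element totals:
  C: 12
  H: 18
  O: 2
Molecular formula: C12H18O2.
DoU = (2C + 2 + N − H − X) / 2 = (2·12 + 2 + 0 − 18 − 0) / 2 = 4.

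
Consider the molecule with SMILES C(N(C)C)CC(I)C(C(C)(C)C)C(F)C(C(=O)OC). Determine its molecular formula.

Atom tally by fragment:
  (CH3)2NCH2 → C:3 H:8 N:1
  CH2 → C:1 H:2
  CH(I) → C:1 H:1 I:1
  CH(C(CH3)3) → C:5 H:10
  CH(F) → C:1 H:1 F:1
  CH2COOCH3 → C:3 H:5 O:2
Element totals:
  C: 14
  H: 27
  F: 1
  I: 1
  N: 1
  O: 2

C14H27FINO2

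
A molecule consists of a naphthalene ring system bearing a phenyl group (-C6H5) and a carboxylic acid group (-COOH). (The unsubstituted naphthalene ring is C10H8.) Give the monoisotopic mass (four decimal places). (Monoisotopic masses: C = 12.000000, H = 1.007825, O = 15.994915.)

Atom tally by fragment:
  naphthalene ring system core → C:10 H:8
  (− 2 ring H displaced by substituents)
  + C6H5 → C:6 H:5
  + COOH → C:1 H:1 O:2
Element totals:
  C: 17
  H: 12
  O: 2
Molecular formula: C17H12O2.
  M = 17(12.0) + 12(1.007825) + 2(15.994915)
    = 204.000000 + 12.093900 + 31.989830 = 248.083730

248.0837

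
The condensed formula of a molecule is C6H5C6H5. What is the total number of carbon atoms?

Element totals:
  C: 12
  H: 10

12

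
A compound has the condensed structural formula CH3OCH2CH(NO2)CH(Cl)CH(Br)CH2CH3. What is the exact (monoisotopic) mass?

272.9767

Element totals:
  C: 7
  H: 13
  Br: 1
  Cl: 1
  N: 1
  O: 3
Molecular formula: C7H13BrClNO3.
  M = 7(12.0) + 13(1.007825) + 78.918338 + 34.968853 + 14.003074 + 3(15.994915)
    = 84.000000 + 13.101725 + 78.918338 + 34.968853 + 14.003074 + 47.984745 = 272.976735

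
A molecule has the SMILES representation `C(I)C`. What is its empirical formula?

C2H5I

Atom tally by fragment:
  ICH2 → C:1 H:2 I:1
  CH3 → C:1 H:3
Element totals:
  C: 2
  H: 5
  I: 1
Molecular formula: C2H5I.
gcd of subscripts (2, 5, 1) = 1, so the empirical formula equals the molecular formula.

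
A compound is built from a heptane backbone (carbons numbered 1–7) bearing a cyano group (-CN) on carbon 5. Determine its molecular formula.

C8H15N

Atom tally by fragment:
  CH3 → C:1 H:3
  CH2 → C:1 H:2
  CH2 → C:1 H:2
  CH2 → C:1 H:2
  CH(CN) → C:2 H:1 N:1
  CH2 → C:1 H:2
  CH3 → C:1 H:3
Element totals:
  C: 8
  H: 15
  N: 1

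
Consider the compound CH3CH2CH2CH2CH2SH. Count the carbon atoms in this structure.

Atom tally by fragment:
  CH3 → C:1 H:3
  CH2 → C:1 H:2
  CH2 → C:1 H:2
  CH2 → C:1 H:2
  CH2SH → C:1 H:3 S:1
Element totals:
  C: 5
  H: 12
  S: 1

5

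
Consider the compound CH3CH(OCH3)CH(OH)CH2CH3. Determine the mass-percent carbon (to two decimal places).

Atom tally by fragment:
  CH3 → C:1 H:3
  CH(OCH3) → C:2 H:4 O:1
  CH(OH) → C:1 H:2 O:1
  CH2 → C:1 H:2
  CH3 → C:1 H:3
Element totals:
  C: 6
  H: 14
  O: 2
Molecular formula: C6H14O2.
Molar mass = 118.176 g/mol.
Mass from C: 6 × 12.011 = 72.066 g/mol.
%C = 72.066 / 118.176 × 100 = 60.98%.

60.98%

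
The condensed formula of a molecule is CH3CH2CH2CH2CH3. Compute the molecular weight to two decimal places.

72.15 g/mol

Atom tally by fragment:
  CH3 → C:1 H:3
  CH2 → C:1 H:2
  CH2 → C:1 H:2
  CH2 → C:1 H:2
  CH3 → C:1 H:3
Element totals:
  C: 5
  H: 12
Molecular formula: C5H12.
  M = 5(12.011) + 12(1.008)
    = 60.055 + 12.096 = 72.151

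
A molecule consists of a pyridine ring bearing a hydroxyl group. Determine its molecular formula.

C5H5NO

Atom tally by fragment:
  pyridine ring core → C:5 H:5 N:1
  (− 1 ring H displaced by substituents)
  + OH → O:1 H:1
Element totals:
  C: 5
  H: 5
  N: 1
  O: 1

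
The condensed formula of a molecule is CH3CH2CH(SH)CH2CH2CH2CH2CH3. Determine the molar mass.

146.29 g/mol

Atom tally by fragment:
  CH3 → C:1 H:3
  CH2 → C:1 H:2
  CH(SH) → C:1 H:2 S:1
  CH2 → C:1 H:2
  CH2 → C:1 H:2
  CH2 → C:1 H:2
  CH2 → C:1 H:2
  CH3 → C:1 H:3
Element totals:
  C: 8
  H: 18
  S: 1
Molecular formula: C8H18S.
  M = 8(12.011) + 18(1.008) + 32.06
    = 96.088 + 18.144 + 32.060 = 146.292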